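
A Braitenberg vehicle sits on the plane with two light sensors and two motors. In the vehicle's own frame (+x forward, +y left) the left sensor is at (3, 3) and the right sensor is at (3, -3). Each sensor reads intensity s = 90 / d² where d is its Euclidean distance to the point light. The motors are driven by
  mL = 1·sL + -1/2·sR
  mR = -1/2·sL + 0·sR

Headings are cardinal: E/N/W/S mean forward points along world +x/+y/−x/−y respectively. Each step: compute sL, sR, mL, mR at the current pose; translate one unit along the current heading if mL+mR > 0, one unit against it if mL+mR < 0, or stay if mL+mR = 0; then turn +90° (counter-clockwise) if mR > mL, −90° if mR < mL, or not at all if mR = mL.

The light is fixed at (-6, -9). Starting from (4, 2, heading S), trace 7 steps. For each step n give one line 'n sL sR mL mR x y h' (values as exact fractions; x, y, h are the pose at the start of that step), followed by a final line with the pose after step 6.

n=0: pose=(4,2,S); sL=90/233, sR=90/113; mL=-315/26329, mR=-45/233; mL+mR=-5400/26329 → advance -1; mR−mL=-4770/26329 → turn -1·90°
n=1: pose=(4,3,W); sL=9/13, sR=45/137; mL=1881/3562, mR=-9/26; mL+mR=324/1781 → advance +1; mR−mL=-1557/1781 → turn -1·90°
n=2: pose=(3,3,N); sL=10/29, sR=10/41; mL=265/1189, mR=-5/29; mL+mR=60/1189 → advance +1; mR−mL=-470/1189 → turn -1·90°
n=3: pose=(3,4,E); sL=9/40, sR=45/122; mL=99/2440, mR=-9/80; mL+mR=-351/4880 → advance -1; mR−mL=-747/4880 → turn -1·90°
n=4: pose=(2,4,S); sL=90/221, sR=18/25; mL=261/5525, mR=-45/221; mL+mR=-864/5525 → advance -1; mR−mL=-1386/5525 → turn -1·90°
n=5: pose=(2,5,W); sL=45/73, sR=45/157; mL=10845/22922, mR=-45/146; mL+mR=1890/11461 → advance +1; mR−mL=-8955/11461 → turn -1·90°
n=6: pose=(1,5,N); sL=18/61, sR=90/389; mL=4257/23729, mR=-9/61; mL+mR=756/23729 → advance +1; mR−mL=-7758/23729 → turn -1·90°

0 90/233 90/113 -315/26329 -45/233 4 2 S
1 9/13 45/137 1881/3562 -9/26 4 3 W
2 10/29 10/41 265/1189 -5/29 3 3 N
3 9/40 45/122 99/2440 -9/80 3 4 E
4 90/221 18/25 261/5525 -45/221 2 4 S
5 45/73 45/157 10845/22922 -45/146 2 5 W
6 18/61 90/389 4257/23729 -9/61 1 5 N
final 1 6 E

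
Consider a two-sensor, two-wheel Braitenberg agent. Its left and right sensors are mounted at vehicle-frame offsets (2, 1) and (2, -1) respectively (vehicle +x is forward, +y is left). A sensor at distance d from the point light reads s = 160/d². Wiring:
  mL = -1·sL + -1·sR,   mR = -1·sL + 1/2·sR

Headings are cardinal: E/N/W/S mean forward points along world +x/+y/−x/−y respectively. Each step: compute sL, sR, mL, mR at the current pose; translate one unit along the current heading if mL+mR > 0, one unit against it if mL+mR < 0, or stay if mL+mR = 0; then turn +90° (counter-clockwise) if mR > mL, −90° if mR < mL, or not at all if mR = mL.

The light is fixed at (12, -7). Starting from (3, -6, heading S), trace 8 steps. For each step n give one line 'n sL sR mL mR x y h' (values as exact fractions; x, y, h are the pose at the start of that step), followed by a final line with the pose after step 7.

0 32/13 160/101 -5312/1313 -2192/1313 3 -6 S
1 80/29 16/5 -864/145 -168/145 3 -5 E
2 160/137 160/97 -37440/13289 -4560/13289 2 -5 N
3 10/9 40/37 -730/333 -190/333 2 -6 W
4 32/13 160/101 -5312/1313 -2192/1313 3 -6 S
5 80/29 16/5 -864/145 -168/145 3 -5 E
6 160/137 160/97 -37440/13289 -4560/13289 2 -5 N
7 10/9 40/37 -730/333 -190/333 2 -6 W
final 3 -6 S

n=0: pose=(3,-6,S); sL=32/13, sR=160/101; mL=-5312/1313, mR=-2192/1313; mL+mR=-7504/1313 → advance -1; mR−mL=240/101 → turn +1·90°
n=1: pose=(3,-5,E); sL=80/29, sR=16/5; mL=-864/145, mR=-168/145; mL+mR=-1032/145 → advance -1; mR−mL=24/5 → turn +1·90°
n=2: pose=(2,-5,N); sL=160/137, sR=160/97; mL=-37440/13289, mR=-4560/13289; mL+mR=-42000/13289 → advance -1; mR−mL=240/97 → turn +1·90°
n=3: pose=(2,-6,W); sL=10/9, sR=40/37; mL=-730/333, mR=-190/333; mL+mR=-920/333 → advance -1; mR−mL=60/37 → turn +1·90°
n=4: pose=(3,-6,S); sL=32/13, sR=160/101; mL=-5312/1313, mR=-2192/1313; mL+mR=-7504/1313 → advance -1; mR−mL=240/101 → turn +1·90°
n=5: pose=(3,-5,E); sL=80/29, sR=16/5; mL=-864/145, mR=-168/145; mL+mR=-1032/145 → advance -1; mR−mL=24/5 → turn +1·90°
n=6: pose=(2,-5,N); sL=160/137, sR=160/97; mL=-37440/13289, mR=-4560/13289; mL+mR=-42000/13289 → advance -1; mR−mL=240/97 → turn +1·90°
n=7: pose=(2,-6,W); sL=10/9, sR=40/37; mL=-730/333, mR=-190/333; mL+mR=-920/333 → advance -1; mR−mL=60/37 → turn +1·90°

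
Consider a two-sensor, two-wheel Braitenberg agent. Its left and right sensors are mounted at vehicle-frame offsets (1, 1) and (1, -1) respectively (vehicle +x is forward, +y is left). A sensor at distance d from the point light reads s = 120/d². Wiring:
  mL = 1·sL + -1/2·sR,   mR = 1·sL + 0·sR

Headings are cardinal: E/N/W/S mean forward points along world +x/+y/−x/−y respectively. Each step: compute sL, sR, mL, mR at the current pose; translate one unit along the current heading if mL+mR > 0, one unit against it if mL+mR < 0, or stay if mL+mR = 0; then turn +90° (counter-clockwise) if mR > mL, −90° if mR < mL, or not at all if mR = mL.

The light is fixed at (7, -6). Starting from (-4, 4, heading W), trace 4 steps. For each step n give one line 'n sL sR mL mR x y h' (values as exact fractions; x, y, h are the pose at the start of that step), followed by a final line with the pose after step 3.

n=0: pose=(-4,4,W); sL=8/15, sR=24/53; mL=244/795, mR=8/15; mL+mR=668/795 → advance +1; mR−mL=12/53 → turn +1·90°
n=1: pose=(-5,4,S); sL=60/101, sR=12/25; mL=894/2525, mR=60/101; mL+mR=2394/2525 → advance +1; mR−mL=6/25 → turn +1·90°
n=2: pose=(-5,3,E); sL=120/221, sR=24/37; mL=1788/8177, mR=120/221; mL+mR=6228/8177 → advance +1; mR−mL=12/37 → turn +1·90°
n=3: pose=(-4,3,N); sL=30/61, sR=3/5; mL=117/610, mR=30/61; mL+mR=417/610 → advance +1; mR−mL=3/10 → turn +1·90°

0 8/15 24/53 244/795 8/15 -4 4 W
1 60/101 12/25 894/2525 60/101 -5 4 S
2 120/221 24/37 1788/8177 120/221 -5 3 E
3 30/61 3/5 117/610 30/61 -4 3 N
final -4 4 W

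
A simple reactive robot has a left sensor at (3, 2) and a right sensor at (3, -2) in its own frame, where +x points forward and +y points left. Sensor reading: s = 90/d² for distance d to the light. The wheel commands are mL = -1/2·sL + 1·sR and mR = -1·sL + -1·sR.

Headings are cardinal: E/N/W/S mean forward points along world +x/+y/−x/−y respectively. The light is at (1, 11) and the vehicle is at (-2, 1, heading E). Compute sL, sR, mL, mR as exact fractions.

left sensor world pos  = (1, 3); dL² = 64
right sensor world pos = (1, -1); dR² = 144
sL = 90/64 = 45/32
sR = 90/144 = 5/8
mL = -1/2·sL + 1·sR = -5/64
mR = -1·sL + -1·sR = -65/32

45/32 5/8 -5/64 -65/32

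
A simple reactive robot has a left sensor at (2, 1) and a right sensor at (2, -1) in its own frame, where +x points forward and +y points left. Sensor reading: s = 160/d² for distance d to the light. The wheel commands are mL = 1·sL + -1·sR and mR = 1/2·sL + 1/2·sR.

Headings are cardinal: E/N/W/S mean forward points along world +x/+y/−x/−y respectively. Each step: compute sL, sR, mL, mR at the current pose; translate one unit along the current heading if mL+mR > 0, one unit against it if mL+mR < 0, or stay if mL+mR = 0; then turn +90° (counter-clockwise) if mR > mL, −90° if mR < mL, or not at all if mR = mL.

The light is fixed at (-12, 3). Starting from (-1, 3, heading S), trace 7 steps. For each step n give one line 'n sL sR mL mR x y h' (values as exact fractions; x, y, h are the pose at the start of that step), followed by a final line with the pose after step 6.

0 40/37 20/13 -220/481 630/481 -1 3 S
1 160/169 160/173 640/29237 27360/29237 -1 2 E
2 80/61 16/17 384/1037 1168/1037 0 2 N
3 160/101 160/101 0 160/101 0 3 W
4 40/37 20/13 -220/481 630/481 -1 3 S
5 160/169 160/173 640/29237 27360/29237 -1 2 E
6 80/61 16/17 384/1037 1168/1037 0 2 N
final 0 3 W

n=0: pose=(-1,3,S); sL=40/37, sR=20/13; mL=-220/481, mR=630/481; mL+mR=410/481 → advance +1; mR−mL=850/481 → turn +1·90°
n=1: pose=(-1,2,E); sL=160/169, sR=160/173; mL=640/29237, mR=27360/29237; mL+mR=28000/29237 → advance +1; mR−mL=26720/29237 → turn +1·90°
n=2: pose=(0,2,N); sL=80/61, sR=16/17; mL=384/1037, mR=1168/1037; mL+mR=1552/1037 → advance +1; mR−mL=784/1037 → turn +1·90°
n=3: pose=(0,3,W); sL=160/101, sR=160/101; mL=0, mR=160/101; mL+mR=160/101 → advance +1; mR−mL=160/101 → turn +1·90°
n=4: pose=(-1,3,S); sL=40/37, sR=20/13; mL=-220/481, mR=630/481; mL+mR=410/481 → advance +1; mR−mL=850/481 → turn +1·90°
n=5: pose=(-1,2,E); sL=160/169, sR=160/173; mL=640/29237, mR=27360/29237; mL+mR=28000/29237 → advance +1; mR−mL=26720/29237 → turn +1·90°
n=6: pose=(0,2,N); sL=80/61, sR=16/17; mL=384/1037, mR=1168/1037; mL+mR=1552/1037 → advance +1; mR−mL=784/1037 → turn +1·90°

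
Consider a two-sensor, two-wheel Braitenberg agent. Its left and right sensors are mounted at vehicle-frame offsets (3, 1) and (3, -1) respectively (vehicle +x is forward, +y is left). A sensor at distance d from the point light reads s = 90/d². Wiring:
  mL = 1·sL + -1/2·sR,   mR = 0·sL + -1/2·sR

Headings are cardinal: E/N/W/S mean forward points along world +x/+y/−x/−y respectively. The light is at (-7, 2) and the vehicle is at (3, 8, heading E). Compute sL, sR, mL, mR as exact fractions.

left sensor world pos  = (6, 9); dL² = 218
right sensor world pos = (6, 7); dR² = 194
sL = 90/218 = 45/109
sR = 90/194 = 45/97
mL = 1·sL + -1/2·sR = 3825/21146
mR = 0·sL + -1/2·sR = -45/194

45/109 45/97 3825/21146 -45/194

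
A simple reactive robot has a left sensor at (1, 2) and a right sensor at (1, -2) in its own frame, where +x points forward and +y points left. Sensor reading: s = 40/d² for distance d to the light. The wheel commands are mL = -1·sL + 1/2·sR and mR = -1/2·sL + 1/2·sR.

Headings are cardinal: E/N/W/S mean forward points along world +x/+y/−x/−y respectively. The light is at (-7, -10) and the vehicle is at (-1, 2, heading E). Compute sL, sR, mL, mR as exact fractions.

left sensor world pos  = (0, 4); dL² = 245
right sensor world pos = (0, 0); dR² = 149
sL = 40/245 = 8/49
sR = 40/149 = 40/149
mL = -1·sL + 1/2·sR = -212/7301
mR = -1/2·sL + 1/2·sR = 384/7301

8/49 40/149 -212/7301 384/7301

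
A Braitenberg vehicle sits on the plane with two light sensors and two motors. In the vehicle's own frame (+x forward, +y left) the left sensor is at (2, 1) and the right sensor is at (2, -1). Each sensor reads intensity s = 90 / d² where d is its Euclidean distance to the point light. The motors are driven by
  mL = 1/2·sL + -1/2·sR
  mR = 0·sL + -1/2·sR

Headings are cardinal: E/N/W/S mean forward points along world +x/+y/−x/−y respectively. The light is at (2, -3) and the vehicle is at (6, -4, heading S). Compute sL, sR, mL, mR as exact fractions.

45/17 5 -20/17 -5/2

left sensor world pos  = (7, -6); dL² = 34
right sensor world pos = (5, -6); dR² = 18
sL = 90/34 = 45/17
sR = 90/18 = 5
mL = 1/2·sL + -1/2·sR = -20/17
mR = 0·sL + -1/2·sR = -5/2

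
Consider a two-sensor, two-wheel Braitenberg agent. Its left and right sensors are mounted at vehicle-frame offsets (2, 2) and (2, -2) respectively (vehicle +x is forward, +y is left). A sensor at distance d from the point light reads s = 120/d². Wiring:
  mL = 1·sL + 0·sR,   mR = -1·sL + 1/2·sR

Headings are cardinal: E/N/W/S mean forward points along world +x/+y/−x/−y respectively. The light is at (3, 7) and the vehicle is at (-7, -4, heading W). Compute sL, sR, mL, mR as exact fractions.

left sensor world pos  = (-9, -6); dL² = 313
right sensor world pos = (-9, -2); dR² = 225
sL = 120/313 = 120/313
sR = 120/225 = 8/15
mL = 1·sL + 0·sR = 120/313
mR = -1·sL + 1/2·sR = -548/4695

120/313 8/15 120/313 -548/4695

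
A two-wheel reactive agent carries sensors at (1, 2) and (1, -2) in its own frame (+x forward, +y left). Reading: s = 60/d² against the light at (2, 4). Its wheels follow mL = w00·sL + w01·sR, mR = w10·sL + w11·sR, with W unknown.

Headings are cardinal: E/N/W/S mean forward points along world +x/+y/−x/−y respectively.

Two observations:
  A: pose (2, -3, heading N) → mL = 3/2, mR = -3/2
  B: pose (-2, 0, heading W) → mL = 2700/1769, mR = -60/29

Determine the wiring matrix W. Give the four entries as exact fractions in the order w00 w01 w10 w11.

obs A: pose=(2,-3,N) → sL=3/2, sR=3/2, mL=3/2, mR=-3/2
obs B: pose=(-2,0,W) → sL=60/61, sR=60/29, mL=2700/1769, mR=-60/29
sensor matrix S = [[3/2, 3/2], [60/61, 60/29]]; det S = 2880/1769
solve [mL_A; mL_B] = S·[w00; w01] and [mR_A; mR_B] = S·[w10; w11]:
  w00 = 1/2, w01 = 1/2, w10 = 0, w11 = -1

1/2 1/2 0 -1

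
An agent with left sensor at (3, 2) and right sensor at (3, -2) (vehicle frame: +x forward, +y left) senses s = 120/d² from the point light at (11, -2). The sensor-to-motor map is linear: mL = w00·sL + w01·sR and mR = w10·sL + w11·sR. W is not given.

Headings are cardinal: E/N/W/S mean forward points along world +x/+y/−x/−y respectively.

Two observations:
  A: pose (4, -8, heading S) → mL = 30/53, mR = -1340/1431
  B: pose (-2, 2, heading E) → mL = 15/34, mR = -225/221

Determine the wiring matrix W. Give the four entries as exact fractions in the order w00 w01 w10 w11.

obs A: pose=(4,-8,S) → sL=60/53, sR=20/27, mL=30/53, mR=-1340/1431
obs B: pose=(-2,2,E) → sL=15/17, sR=15/13, mL=15/34, mR=-225/221
sensor matrix S = [[60/53, 20/27], [15/17, 15/13]]; det S = 68800/105417
solve [mL_A; mL_B] = S·[w00; w01] and [mR_A; mR_B] = S·[w10; w11]:
  w00 = 1/2, w01 = 0, w10 = -1/2, w11 = -1/2

1/2 0 -1/2 -1/2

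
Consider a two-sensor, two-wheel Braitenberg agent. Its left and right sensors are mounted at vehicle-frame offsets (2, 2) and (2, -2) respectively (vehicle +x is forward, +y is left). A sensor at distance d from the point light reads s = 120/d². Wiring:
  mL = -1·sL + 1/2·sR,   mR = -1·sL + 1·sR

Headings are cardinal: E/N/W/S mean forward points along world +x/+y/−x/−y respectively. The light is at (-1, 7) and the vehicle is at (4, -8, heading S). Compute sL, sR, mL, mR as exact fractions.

left sensor world pos  = (6, -10); dL² = 338
right sensor world pos = (2, -10); dR² = 298
sL = 120/338 = 60/169
sR = 120/298 = 60/149
mL = -1·sL + 1/2·sR = -3870/25181
mR = -1·sL + 1·sR = 1200/25181

60/169 60/149 -3870/25181 1200/25181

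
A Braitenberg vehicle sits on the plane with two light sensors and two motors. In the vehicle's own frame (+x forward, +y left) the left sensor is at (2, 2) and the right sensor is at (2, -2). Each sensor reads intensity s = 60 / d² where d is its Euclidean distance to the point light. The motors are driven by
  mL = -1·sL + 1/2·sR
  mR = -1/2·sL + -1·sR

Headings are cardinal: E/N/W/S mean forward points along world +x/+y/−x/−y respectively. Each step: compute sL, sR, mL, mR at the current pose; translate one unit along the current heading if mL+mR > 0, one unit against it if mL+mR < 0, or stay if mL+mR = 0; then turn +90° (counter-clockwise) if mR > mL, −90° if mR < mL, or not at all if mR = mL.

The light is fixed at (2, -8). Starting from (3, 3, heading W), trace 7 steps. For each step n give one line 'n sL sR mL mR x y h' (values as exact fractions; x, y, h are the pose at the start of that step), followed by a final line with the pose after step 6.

0 30/41 6/17 -387/697 -501/697 3 3 W
1 60/169 12/37 -1206/6253 -3138/6253 4 3 N
2 3/8 3/4 0 -15/16 4 2 E
3 60/73 12/13 -342/949 -1266/949 3 2 S
4 30/41 6/17 -387/697 -501/697 3 3 W
5 60/169 12/37 -1206/6253 -3138/6253 4 3 N
6 3/8 3/4 0 -15/16 4 2 E
final 3 2 S

n=0: pose=(3,3,W); sL=30/41, sR=6/17; mL=-387/697, mR=-501/697; mL+mR=-888/697 → advance -1; mR−mL=-114/697 → turn -1·90°
n=1: pose=(4,3,N); sL=60/169, sR=12/37; mL=-1206/6253, mR=-3138/6253; mL+mR=-4344/6253 → advance -1; mR−mL=-1932/6253 → turn -1·90°
n=2: pose=(4,2,E); sL=3/8, sR=3/4; mL=0, mR=-15/16; mL+mR=-15/16 → advance -1; mR−mL=-15/16 → turn -1·90°
n=3: pose=(3,2,S); sL=60/73, sR=12/13; mL=-342/949, mR=-1266/949; mL+mR=-1608/949 → advance -1; mR−mL=-924/949 → turn -1·90°
n=4: pose=(3,3,W); sL=30/41, sR=6/17; mL=-387/697, mR=-501/697; mL+mR=-888/697 → advance -1; mR−mL=-114/697 → turn -1·90°
n=5: pose=(4,3,N); sL=60/169, sR=12/37; mL=-1206/6253, mR=-3138/6253; mL+mR=-4344/6253 → advance -1; mR−mL=-1932/6253 → turn -1·90°
n=6: pose=(4,2,E); sL=3/8, sR=3/4; mL=0, mR=-15/16; mL+mR=-15/16 → advance -1; mR−mL=-15/16 → turn -1·90°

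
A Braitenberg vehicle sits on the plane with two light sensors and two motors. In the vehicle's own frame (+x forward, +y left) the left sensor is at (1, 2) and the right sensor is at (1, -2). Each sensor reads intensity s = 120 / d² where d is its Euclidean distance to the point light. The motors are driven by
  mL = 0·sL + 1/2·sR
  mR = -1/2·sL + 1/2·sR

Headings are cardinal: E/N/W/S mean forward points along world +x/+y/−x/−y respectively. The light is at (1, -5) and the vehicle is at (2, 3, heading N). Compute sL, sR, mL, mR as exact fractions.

60/41 4/3 2/3 -8/123

left sensor world pos  = (0, 4); dL² = 82
right sensor world pos = (4, 4); dR² = 90
sL = 120/82 = 60/41
sR = 120/90 = 4/3
mL = 0·sL + 1/2·sR = 2/3
mR = -1/2·sL + 1/2·sR = -8/123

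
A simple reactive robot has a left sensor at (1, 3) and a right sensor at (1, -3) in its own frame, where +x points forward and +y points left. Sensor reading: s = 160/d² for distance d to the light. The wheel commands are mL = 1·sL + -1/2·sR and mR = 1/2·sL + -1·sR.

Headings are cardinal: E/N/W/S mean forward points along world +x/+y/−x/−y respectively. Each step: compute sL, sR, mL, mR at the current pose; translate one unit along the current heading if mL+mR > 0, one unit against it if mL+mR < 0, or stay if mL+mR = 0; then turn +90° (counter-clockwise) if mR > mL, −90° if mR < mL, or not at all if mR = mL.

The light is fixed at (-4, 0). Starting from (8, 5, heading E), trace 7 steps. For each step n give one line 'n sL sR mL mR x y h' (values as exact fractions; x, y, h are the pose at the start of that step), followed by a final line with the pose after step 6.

0 160/233 160/173 9040/40309 -23440/40309 8 5 E
1 40/53 2 -13/53 -86/53 7 5 S
2 160/109 160/181 20240/19729 -2960/19729 7 6 W
3 80/49 80/109 6760/5341 440/5341 6 6 N
4 160/221 160/137 4240/30277 -24400/30277 6 7 E
5 8/9 20/9 -2/9 -16/9 5 7 S
6 160/89 32/37 4496/3293 112/3293 5 8 W
final 4 8 N

n=0: pose=(8,5,E); sL=160/233, sR=160/173; mL=9040/40309, mR=-23440/40309; mL+mR=-14400/40309 → advance -1; mR−mL=-32480/40309 → turn -1·90°
n=1: pose=(7,5,S); sL=40/53, sR=2; mL=-13/53, mR=-86/53; mL+mR=-99/53 → advance -1; mR−mL=-73/53 → turn -1·90°
n=2: pose=(7,6,W); sL=160/109, sR=160/181; mL=20240/19729, mR=-2960/19729; mL+mR=17280/19729 → advance +1; mR−mL=-23200/19729 → turn -1·90°
n=3: pose=(6,6,N); sL=80/49, sR=80/109; mL=6760/5341, mR=440/5341; mL+mR=7200/5341 → advance +1; mR−mL=-6320/5341 → turn -1·90°
n=4: pose=(6,7,E); sL=160/221, sR=160/137; mL=4240/30277, mR=-24400/30277; mL+mR=-20160/30277 → advance -1; mR−mL=-28640/30277 → turn -1·90°
n=5: pose=(5,7,S); sL=8/9, sR=20/9; mL=-2/9, mR=-16/9; mL+mR=-2 → advance -1; mR−mL=-14/9 → turn -1·90°
n=6: pose=(5,8,W); sL=160/89, sR=32/37; mL=4496/3293, mR=112/3293; mL+mR=4608/3293 → advance +1; mR−mL=-4384/3293 → turn -1·90°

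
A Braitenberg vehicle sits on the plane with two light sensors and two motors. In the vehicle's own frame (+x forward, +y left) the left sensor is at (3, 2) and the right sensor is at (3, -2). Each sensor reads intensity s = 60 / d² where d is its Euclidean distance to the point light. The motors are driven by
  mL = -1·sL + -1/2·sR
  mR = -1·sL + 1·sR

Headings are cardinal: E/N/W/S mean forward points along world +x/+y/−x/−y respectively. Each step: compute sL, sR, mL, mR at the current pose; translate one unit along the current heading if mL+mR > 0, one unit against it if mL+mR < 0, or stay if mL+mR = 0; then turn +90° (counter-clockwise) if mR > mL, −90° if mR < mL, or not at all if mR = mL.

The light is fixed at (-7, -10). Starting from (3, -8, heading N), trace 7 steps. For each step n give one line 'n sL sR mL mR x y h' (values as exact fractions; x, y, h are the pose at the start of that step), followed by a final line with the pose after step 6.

0 60/89 60/169 -12810/15041 -4800/15041 3 -8 N
1 6/5 30/29 -249/145 -24/145 3 -9 W
2 60/173 12/17 -2058/2941 1056/2941 4 -9 S
3 15/53 15/49 -2265/5194 60/2597 4 -8 E
4 60/89 60/169 -12810/15041 -4800/15041 3 -8 N
5 6/5 30/29 -249/145 -24/145 3 -9 W
6 60/173 12/17 -2058/2941 1056/2941 4 -9 S
final 4 -8 E

n=0: pose=(3,-8,N); sL=60/89, sR=60/169; mL=-12810/15041, mR=-4800/15041; mL+mR=-17610/15041 → advance -1; mR−mL=90/169 → turn +1·90°
n=1: pose=(3,-9,W); sL=6/5, sR=30/29; mL=-249/145, mR=-24/145; mL+mR=-273/145 → advance -1; mR−mL=45/29 → turn +1·90°
n=2: pose=(4,-9,S); sL=60/173, sR=12/17; mL=-2058/2941, mR=1056/2941; mL+mR=-1002/2941 → advance -1; mR−mL=18/17 → turn +1·90°
n=3: pose=(4,-8,E); sL=15/53, sR=15/49; mL=-2265/5194, mR=60/2597; mL+mR=-2145/5194 → advance -1; mR−mL=45/98 → turn +1·90°
n=4: pose=(3,-8,N); sL=60/89, sR=60/169; mL=-12810/15041, mR=-4800/15041; mL+mR=-17610/15041 → advance -1; mR−mL=90/169 → turn +1·90°
n=5: pose=(3,-9,W); sL=6/5, sR=30/29; mL=-249/145, mR=-24/145; mL+mR=-273/145 → advance -1; mR−mL=45/29 → turn +1·90°
n=6: pose=(4,-9,S); sL=60/173, sR=12/17; mL=-2058/2941, mR=1056/2941; mL+mR=-1002/2941 → advance -1; mR−mL=18/17 → turn +1·90°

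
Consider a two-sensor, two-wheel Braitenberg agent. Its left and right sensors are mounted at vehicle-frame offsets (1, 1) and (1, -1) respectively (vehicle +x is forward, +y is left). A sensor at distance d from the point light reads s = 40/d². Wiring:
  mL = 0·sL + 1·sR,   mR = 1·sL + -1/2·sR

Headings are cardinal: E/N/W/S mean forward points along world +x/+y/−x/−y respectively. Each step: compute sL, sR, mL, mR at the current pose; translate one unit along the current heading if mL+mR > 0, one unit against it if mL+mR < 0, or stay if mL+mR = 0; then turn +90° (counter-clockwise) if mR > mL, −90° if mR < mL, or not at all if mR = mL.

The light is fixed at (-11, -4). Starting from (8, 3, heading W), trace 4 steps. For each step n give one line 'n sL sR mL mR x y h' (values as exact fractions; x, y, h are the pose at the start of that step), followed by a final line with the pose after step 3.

0 1/9 10/97 10/97 52/873 8 3 W
1 40/353 8/85 8/85 1988/30005 7 3 N
2 20/221 4/41 4/41 378/9061 7 4 E
3 40/449 40/373 40/373 5940/167477 8 4 S
final 8 3 W

n=0: pose=(8,3,W); sL=1/9, sR=10/97; mL=10/97, mR=52/873; mL+mR=142/873 → advance +1; mR−mL=-38/873 → turn -1·90°
n=1: pose=(7,3,N); sL=40/353, sR=8/85; mL=8/85, mR=1988/30005; mL+mR=4812/30005 → advance +1; mR−mL=-836/30005 → turn -1·90°
n=2: pose=(7,4,E); sL=20/221, sR=4/41; mL=4/41, mR=378/9061; mL+mR=1262/9061 → advance +1; mR−mL=-506/9061 → turn -1·90°
n=3: pose=(8,4,S); sL=40/449, sR=40/373; mL=40/373, mR=5940/167477; mL+mR=23900/167477 → advance +1; mR−mL=-12020/167477 → turn -1·90°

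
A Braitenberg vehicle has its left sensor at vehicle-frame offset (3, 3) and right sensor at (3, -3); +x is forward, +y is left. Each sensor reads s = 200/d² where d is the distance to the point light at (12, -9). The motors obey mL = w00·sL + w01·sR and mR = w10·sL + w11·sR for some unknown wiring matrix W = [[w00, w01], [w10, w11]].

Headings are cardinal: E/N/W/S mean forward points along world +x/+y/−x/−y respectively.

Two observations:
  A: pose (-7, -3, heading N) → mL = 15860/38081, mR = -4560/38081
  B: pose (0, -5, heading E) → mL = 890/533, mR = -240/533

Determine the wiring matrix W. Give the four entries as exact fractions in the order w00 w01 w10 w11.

-1/2 1 1/2 -1/2

obs A: pose=(-7,-3,N) → sL=40/113, sR=200/337, mL=15860/38081, mR=-4560/38081
obs B: pose=(0,-5,E) → sL=20/13, sR=100/41, mL=890/533, mR=-240/533
sensor matrix S = [[40/113, 200/337], [20/13, 100/41]]; det S = -1008000/20297173
solve [mL_A; mL_B] = S·[w00; w01] and [mR_A; mR_B] = S·[w10; w11]:
  w00 = -1/2, w01 = 1, w10 = 1/2, w11 = -1/2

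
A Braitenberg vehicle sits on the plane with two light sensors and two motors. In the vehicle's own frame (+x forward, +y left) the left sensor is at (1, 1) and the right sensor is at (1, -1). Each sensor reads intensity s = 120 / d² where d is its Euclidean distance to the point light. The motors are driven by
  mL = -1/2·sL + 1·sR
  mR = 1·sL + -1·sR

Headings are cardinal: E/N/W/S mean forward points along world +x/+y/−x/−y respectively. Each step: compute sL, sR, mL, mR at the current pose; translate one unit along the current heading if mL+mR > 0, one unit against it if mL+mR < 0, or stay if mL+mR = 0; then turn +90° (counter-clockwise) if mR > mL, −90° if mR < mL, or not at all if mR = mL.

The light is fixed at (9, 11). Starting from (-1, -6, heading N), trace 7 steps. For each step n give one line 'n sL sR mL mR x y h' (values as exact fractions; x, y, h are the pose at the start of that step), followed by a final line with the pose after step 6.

0 120/377 120/337 25020/127049 -4800/127049 -1 -6 N
1 20/51 12/37 242/1887 128/1887 -1 -5 E
2 120/353 120/389 19020/137317 4320/137317 0 -5 S
3 15/53 30/89 1845/9434 -255/4717 0 -6 W
4 120/377 120/337 25020/127049 -4800/127049 -1 -6 N
5 20/51 12/37 242/1887 128/1887 -1 -5 E
6 120/353 120/389 19020/137317 4320/137317 0 -5 S
final 0 -6 W

n=0: pose=(-1,-6,N); sL=120/377, sR=120/337; mL=25020/127049, mR=-4800/127049; mL+mR=60/377 → advance +1; mR−mL=-29820/127049 → turn -1·90°
n=1: pose=(-1,-5,E); sL=20/51, sR=12/37; mL=242/1887, mR=128/1887; mL+mR=10/51 → advance +1; mR−mL=-38/629 → turn -1·90°
n=2: pose=(0,-5,S); sL=120/353, sR=120/389; mL=19020/137317, mR=4320/137317; mL+mR=60/353 → advance +1; mR−mL=-14700/137317 → turn -1·90°
n=3: pose=(0,-6,W); sL=15/53, sR=30/89; mL=1845/9434, mR=-255/4717; mL+mR=15/106 → advance +1; mR−mL=-2355/9434 → turn -1·90°
n=4: pose=(-1,-6,N); sL=120/377, sR=120/337; mL=25020/127049, mR=-4800/127049; mL+mR=60/377 → advance +1; mR−mL=-29820/127049 → turn -1·90°
n=5: pose=(-1,-5,E); sL=20/51, sR=12/37; mL=242/1887, mR=128/1887; mL+mR=10/51 → advance +1; mR−mL=-38/629 → turn -1·90°
n=6: pose=(0,-5,S); sL=120/353, sR=120/389; mL=19020/137317, mR=4320/137317; mL+mR=60/353 → advance +1; mR−mL=-14700/137317 → turn -1·90°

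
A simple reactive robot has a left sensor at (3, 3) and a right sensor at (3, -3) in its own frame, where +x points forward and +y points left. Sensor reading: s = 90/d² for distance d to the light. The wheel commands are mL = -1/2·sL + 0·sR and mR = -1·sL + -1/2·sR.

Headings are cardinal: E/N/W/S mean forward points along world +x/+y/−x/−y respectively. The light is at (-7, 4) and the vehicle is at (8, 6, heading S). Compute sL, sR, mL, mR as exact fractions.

18/65 18/29 -9/65 -1107/1885

left sensor world pos  = (11, 3); dL² = 325
right sensor world pos = (5, 3); dR² = 145
sL = 90/325 = 18/65
sR = 90/145 = 18/29
mL = -1/2·sL + 0·sR = -9/65
mR = -1·sL + -1/2·sR = -1107/1885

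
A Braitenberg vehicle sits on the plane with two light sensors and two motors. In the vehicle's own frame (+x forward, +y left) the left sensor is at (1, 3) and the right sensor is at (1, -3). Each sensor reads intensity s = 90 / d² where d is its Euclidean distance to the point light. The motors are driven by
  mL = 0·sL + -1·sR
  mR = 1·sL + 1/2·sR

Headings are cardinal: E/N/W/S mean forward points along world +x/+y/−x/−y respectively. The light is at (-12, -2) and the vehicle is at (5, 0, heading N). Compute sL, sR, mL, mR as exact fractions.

left sensor world pos  = (2, 1); dL² = 205
right sensor world pos = (8, 1); dR² = 409
sL = 90/205 = 18/41
sR = 90/409 = 90/409
mL = 0·sL + -1·sR = -90/409
mR = 1·sL + 1/2·sR = 9207/16769

18/41 90/409 -90/409 9207/16769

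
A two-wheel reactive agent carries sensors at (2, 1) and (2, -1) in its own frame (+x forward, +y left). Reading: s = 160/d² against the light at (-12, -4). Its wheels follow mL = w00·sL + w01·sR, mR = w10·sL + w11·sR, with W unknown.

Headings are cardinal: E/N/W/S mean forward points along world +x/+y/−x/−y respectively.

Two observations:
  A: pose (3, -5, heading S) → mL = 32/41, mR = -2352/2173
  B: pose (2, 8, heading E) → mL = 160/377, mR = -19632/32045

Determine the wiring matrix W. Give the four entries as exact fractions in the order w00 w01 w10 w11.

obs A: pose=(3,-5,S) → sL=32/53, sR=32/41, mL=32/41, mR=-2352/2173
obs B: pose=(2,8,E) → sL=32/85, sR=160/377, mL=160/377, mR=-19632/32045
sensor matrix S = [[32/53, 32/41], [32/85, 160/377]]; det S = -2617344/69633785
solve [mL_A; mL_B] = S·[w00; w01] and [mR_A; mR_B] = S·[w10; w11]:
  w00 = 0, w01 = 1, w10 = -1/2, w11 = -1

0 1 -1/2 -1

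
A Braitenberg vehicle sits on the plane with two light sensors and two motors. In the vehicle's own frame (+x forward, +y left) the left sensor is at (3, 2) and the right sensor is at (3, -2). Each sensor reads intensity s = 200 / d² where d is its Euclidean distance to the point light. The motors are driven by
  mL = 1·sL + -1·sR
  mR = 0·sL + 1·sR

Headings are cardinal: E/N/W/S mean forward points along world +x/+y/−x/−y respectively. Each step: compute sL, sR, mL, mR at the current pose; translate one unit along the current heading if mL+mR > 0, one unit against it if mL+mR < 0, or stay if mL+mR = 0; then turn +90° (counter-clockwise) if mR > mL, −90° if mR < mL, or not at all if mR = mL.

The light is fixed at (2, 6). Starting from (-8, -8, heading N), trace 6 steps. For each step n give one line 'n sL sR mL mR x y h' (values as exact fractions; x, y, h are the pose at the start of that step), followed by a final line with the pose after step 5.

0 40/53 40/37 -640/1961 40/37 -8 -8 N
1 100/197 20/29 -1040/5713 20/29 -8 -7 W
2 200/337 8/17 704/5729 8/17 -9 -7 S
3 25/26 5/8 35/104 5/8 -9 -8 E
4 40/53 40/37 -640/1961 40/37 -8 -8 N
5 100/197 20/29 -1040/5713 20/29 -8 -7 W
final -9 -7 S

n=0: pose=(-8,-8,N); sL=40/53, sR=40/37; mL=-640/1961, mR=40/37; mL+mR=40/53 → advance +1; mR−mL=2760/1961 → turn +1·90°
n=1: pose=(-8,-7,W); sL=100/197, sR=20/29; mL=-1040/5713, mR=20/29; mL+mR=100/197 → advance +1; mR−mL=4980/5713 → turn +1·90°
n=2: pose=(-9,-7,S); sL=200/337, sR=8/17; mL=704/5729, mR=8/17; mL+mR=200/337 → advance +1; mR−mL=1992/5729 → turn +1·90°
n=3: pose=(-9,-8,E); sL=25/26, sR=5/8; mL=35/104, mR=5/8; mL+mR=25/26 → advance +1; mR−mL=15/52 → turn +1·90°
n=4: pose=(-8,-8,N); sL=40/53, sR=40/37; mL=-640/1961, mR=40/37; mL+mR=40/53 → advance +1; mR−mL=2760/1961 → turn +1·90°
n=5: pose=(-8,-7,W); sL=100/197, sR=20/29; mL=-1040/5713, mR=20/29; mL+mR=100/197 → advance +1; mR−mL=4980/5713 → turn +1·90°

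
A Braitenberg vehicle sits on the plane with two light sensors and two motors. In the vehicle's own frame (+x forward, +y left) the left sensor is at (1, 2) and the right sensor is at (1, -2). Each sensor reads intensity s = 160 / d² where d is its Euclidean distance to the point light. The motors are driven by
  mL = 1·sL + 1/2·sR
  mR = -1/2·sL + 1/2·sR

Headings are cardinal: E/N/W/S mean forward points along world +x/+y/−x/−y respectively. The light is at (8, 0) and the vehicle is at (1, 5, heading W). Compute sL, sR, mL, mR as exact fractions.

left sensor world pos  = (0, 3); dL² = 73
right sensor world pos = (0, 7); dR² = 113
sL = 160/73 = 160/73
sR = 160/113 = 160/113
mL = 1·sL + 1/2·sR = 23920/8249
mR = -1/2·sL + 1/2·sR = -3200/8249

160/73 160/113 23920/8249 -3200/8249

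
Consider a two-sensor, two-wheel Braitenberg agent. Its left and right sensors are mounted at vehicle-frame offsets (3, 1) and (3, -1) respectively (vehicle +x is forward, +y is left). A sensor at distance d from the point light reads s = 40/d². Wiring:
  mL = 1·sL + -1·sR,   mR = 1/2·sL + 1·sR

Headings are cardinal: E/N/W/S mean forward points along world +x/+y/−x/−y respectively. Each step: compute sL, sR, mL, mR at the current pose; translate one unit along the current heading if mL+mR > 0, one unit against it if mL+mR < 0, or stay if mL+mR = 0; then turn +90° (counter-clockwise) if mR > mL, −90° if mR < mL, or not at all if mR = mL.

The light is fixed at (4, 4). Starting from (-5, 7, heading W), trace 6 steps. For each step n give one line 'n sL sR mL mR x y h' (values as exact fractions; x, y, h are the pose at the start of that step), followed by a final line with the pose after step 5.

0 10/37 1/4 3/148 57/148 -5 7 W
1 40/81 40/121 1600/9801 5660/9801 -6 7 S
2 20/29 4/5 -16/145 166/145 -6 6 E
3 8/25 40/89 -288/2225 1356/2225 -5 6 N
4 10/37 1/4 3/148 57/148 -5 7 W
5 40/81 40/121 1600/9801 5660/9801 -6 7 S
final -6 6 E

n=0: pose=(-5,7,W); sL=10/37, sR=1/4; mL=3/148, mR=57/148; mL+mR=15/37 → advance +1; mR−mL=27/74 → turn +1·90°
n=1: pose=(-6,7,S); sL=40/81, sR=40/121; mL=1600/9801, mR=5660/9801; mL+mR=20/27 → advance +1; mR−mL=4060/9801 → turn +1·90°
n=2: pose=(-6,6,E); sL=20/29, sR=4/5; mL=-16/145, mR=166/145; mL+mR=30/29 → advance +1; mR−mL=182/145 → turn +1·90°
n=3: pose=(-5,6,N); sL=8/25, sR=40/89; mL=-288/2225, mR=1356/2225; mL+mR=12/25 → advance +1; mR−mL=1644/2225 → turn +1·90°
n=4: pose=(-5,7,W); sL=10/37, sR=1/4; mL=3/148, mR=57/148; mL+mR=15/37 → advance +1; mR−mL=27/74 → turn +1·90°
n=5: pose=(-6,7,S); sL=40/81, sR=40/121; mL=1600/9801, mR=5660/9801; mL+mR=20/27 → advance +1; mR−mL=4060/9801 → turn +1·90°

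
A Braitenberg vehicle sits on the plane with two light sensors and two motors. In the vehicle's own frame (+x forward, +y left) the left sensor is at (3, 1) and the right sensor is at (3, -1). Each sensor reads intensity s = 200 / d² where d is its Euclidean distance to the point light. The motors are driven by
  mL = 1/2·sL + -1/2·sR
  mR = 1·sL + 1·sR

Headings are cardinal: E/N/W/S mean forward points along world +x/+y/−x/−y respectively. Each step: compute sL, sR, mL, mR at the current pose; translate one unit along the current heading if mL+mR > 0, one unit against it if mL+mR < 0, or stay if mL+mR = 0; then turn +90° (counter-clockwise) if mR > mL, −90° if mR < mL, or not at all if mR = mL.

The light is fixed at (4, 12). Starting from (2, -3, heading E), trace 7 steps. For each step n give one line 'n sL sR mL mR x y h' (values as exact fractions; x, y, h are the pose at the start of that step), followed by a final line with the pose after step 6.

n=0: pose=(2,-3,E); sL=200/197, sR=200/257; mL=6000/50629, mR=90800/50629; mL+mR=96800/50629 → advance +1; mR−mL=84800/50629 → turn +1·90°
n=1: pose=(3,-3,N); sL=50/37, sR=25/18; mL=-25/1332, mR=1825/666; mL+mR=3625/1332 → advance +1; mR−mL=1225/444 → turn +1·90°
n=2: pose=(3,-2,W); sL=200/241, sR=40/37; mL=-1120/8917, mR=17040/8917; mL+mR=15920/8917 → advance +1; mR−mL=18160/8917 → turn +1·90°
n=3: pose=(2,-2,S); sL=20/29, sR=100/149; mL=40/4321, mR=5880/4321; mL+mR=5920/4321 → advance +1; mR−mL=5840/4321 → turn +1·90°
n=4: pose=(2,-3,E); sL=200/197, sR=200/257; mL=6000/50629, mR=90800/50629; mL+mR=96800/50629 → advance +1; mR−mL=84800/50629 → turn +1·90°
n=5: pose=(3,-3,N); sL=50/37, sR=25/18; mL=-25/1332, mR=1825/666; mL+mR=3625/1332 → advance +1; mR−mL=1225/444 → turn +1·90°
n=6: pose=(3,-2,W); sL=200/241, sR=40/37; mL=-1120/8917, mR=17040/8917; mL+mR=15920/8917 → advance +1; mR−mL=18160/8917 → turn +1·90°

0 200/197 200/257 6000/50629 90800/50629 2 -3 E
1 50/37 25/18 -25/1332 1825/666 3 -3 N
2 200/241 40/37 -1120/8917 17040/8917 3 -2 W
3 20/29 100/149 40/4321 5880/4321 2 -2 S
4 200/197 200/257 6000/50629 90800/50629 2 -3 E
5 50/37 25/18 -25/1332 1825/666 3 -3 N
6 200/241 40/37 -1120/8917 17040/8917 3 -2 W
final 2 -2 S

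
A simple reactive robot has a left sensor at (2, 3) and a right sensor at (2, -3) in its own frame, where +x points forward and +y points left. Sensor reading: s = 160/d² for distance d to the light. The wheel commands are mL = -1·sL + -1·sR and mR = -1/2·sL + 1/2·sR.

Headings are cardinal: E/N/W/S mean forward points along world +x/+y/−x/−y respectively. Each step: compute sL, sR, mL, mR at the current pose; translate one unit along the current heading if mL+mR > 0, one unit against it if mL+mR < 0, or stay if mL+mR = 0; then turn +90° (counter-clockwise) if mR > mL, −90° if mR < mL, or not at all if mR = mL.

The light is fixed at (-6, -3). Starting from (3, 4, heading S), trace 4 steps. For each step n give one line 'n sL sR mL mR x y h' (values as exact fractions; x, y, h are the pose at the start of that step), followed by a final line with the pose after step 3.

n=0: pose=(3,4,S); sL=160/169, sR=160/61; mL=-36800/10309, mR=8640/10309; mL+mR=-28160/10309 → advance -1; mR−mL=45440/10309 → turn +1·90°
n=1: pose=(3,5,E); sL=80/121, sR=80/73; mL=-15520/8833, mR=1920/8833; mL+mR=-13600/8833 → advance -1; mR−mL=17440/8833 → turn +1·90°
n=2: pose=(2,5,N); sL=32/25, sR=160/221; mL=-11072/5525, mR=-1536/5525; mL+mR=-12608/5525 → advance -1; mR−mL=9536/5525 → turn +1·90°
n=3: pose=(2,4,W); sL=40/13, sR=20/17; mL=-940/221, mR=-210/221; mL+mR=-1150/221 → advance -1; mR−mL=730/221 → turn +1·90°

0 160/169 160/61 -36800/10309 8640/10309 3 4 S
1 80/121 80/73 -15520/8833 1920/8833 3 5 E
2 32/25 160/221 -11072/5525 -1536/5525 2 5 N
3 40/13 20/17 -940/221 -210/221 2 4 W
final 3 4 S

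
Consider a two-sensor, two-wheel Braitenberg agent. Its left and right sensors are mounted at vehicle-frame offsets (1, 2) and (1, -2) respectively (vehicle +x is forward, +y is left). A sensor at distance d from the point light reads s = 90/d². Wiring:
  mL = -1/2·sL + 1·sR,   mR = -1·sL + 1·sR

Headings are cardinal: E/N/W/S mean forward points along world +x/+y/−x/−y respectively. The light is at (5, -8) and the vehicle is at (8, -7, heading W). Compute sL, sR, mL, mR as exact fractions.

left sensor world pos  = (7, -9); dL² = 5
right sensor world pos = (7, -5); dR² = 13
sL = 90/5 = 18
sR = 90/13 = 90/13
mL = -1/2·sL + 1·sR = -27/13
mR = -1·sL + 1·sR = -144/13

18 90/13 -27/13 -144/13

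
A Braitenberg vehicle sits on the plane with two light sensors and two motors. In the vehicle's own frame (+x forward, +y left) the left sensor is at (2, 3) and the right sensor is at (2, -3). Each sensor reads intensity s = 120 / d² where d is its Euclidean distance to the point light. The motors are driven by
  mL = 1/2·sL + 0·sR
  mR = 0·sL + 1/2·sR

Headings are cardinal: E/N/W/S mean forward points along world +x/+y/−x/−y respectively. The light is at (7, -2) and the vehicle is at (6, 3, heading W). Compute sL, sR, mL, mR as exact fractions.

left sensor world pos  = (4, 0); dL² = 13
right sensor world pos = (4, 6); dR² = 73
sL = 120/13 = 120/13
sR = 120/73 = 120/73
mL = 1/2·sL + 0·sR = 60/13
mR = 0·sL + 1/2·sR = 60/73

120/13 120/73 60/13 60/73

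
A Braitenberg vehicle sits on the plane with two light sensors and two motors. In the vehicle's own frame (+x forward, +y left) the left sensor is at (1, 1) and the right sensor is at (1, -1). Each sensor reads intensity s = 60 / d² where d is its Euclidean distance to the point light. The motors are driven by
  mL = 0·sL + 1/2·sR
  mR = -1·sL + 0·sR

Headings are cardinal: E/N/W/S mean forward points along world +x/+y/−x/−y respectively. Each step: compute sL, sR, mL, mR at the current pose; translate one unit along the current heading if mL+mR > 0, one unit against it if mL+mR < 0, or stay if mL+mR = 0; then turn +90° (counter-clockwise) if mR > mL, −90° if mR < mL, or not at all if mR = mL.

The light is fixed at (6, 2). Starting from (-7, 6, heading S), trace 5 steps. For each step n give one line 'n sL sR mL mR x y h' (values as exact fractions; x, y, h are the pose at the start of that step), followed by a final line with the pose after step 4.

n=0: pose=(-7,6,S); sL=20/51, sR=12/41; mL=6/41, mR=-20/51; mL+mR=-514/2091 → advance -1; mR−mL=-1126/2091 → turn -1·90°
n=1: pose=(-7,7,W); sL=15/53, sR=15/58; mL=15/116, mR=-15/53; mL+mR=-945/6148 → advance -1; mR−mL=-2535/6148 → turn -1·90°
n=2: pose=(-6,7,N); sL=12/41, sR=60/157; mL=30/157, mR=-12/41; mL+mR=-654/6437 → advance -1; mR−mL=-3114/6437 → turn -1·90°
n=3: pose=(-6,6,E); sL=30/73, sR=6/13; mL=3/13, mR=-30/73; mL+mR=-171/949 → advance -1; mR−mL=-609/949 → turn -1·90°
n=4: pose=(-7,6,S); sL=20/51, sR=12/41; mL=6/41, mR=-20/51; mL+mR=-514/2091 → advance -1; mR−mL=-1126/2091 → turn -1·90°

0 20/51 12/41 6/41 -20/51 -7 6 S
1 15/53 15/58 15/116 -15/53 -7 7 W
2 12/41 60/157 30/157 -12/41 -6 7 N
3 30/73 6/13 3/13 -30/73 -6 6 E
4 20/51 12/41 6/41 -20/51 -7 6 S
final -7 7 W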